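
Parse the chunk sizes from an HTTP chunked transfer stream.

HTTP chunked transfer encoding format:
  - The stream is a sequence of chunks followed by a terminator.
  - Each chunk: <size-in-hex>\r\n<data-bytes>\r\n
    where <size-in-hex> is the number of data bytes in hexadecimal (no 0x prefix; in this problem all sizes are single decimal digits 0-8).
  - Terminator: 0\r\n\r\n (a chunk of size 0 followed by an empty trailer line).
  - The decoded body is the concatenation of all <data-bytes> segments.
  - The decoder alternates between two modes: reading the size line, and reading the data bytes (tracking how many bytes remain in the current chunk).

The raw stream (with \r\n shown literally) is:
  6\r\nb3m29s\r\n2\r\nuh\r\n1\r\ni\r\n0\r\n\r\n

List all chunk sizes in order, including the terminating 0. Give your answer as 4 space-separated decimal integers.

Answer: 6 2 1 0

Derivation:
Chunk 1: stream[0..1]='6' size=0x6=6, data at stream[3..9]='b3m29s' -> body[0..6], body so far='b3m29s'
Chunk 2: stream[11..12]='2' size=0x2=2, data at stream[14..16]='uh' -> body[6..8], body so far='b3m29suh'
Chunk 3: stream[18..19]='1' size=0x1=1, data at stream[21..22]='i' -> body[8..9], body so far='b3m29suhi'
Chunk 4: stream[24..25]='0' size=0 (terminator). Final body='b3m29suhi' (9 bytes)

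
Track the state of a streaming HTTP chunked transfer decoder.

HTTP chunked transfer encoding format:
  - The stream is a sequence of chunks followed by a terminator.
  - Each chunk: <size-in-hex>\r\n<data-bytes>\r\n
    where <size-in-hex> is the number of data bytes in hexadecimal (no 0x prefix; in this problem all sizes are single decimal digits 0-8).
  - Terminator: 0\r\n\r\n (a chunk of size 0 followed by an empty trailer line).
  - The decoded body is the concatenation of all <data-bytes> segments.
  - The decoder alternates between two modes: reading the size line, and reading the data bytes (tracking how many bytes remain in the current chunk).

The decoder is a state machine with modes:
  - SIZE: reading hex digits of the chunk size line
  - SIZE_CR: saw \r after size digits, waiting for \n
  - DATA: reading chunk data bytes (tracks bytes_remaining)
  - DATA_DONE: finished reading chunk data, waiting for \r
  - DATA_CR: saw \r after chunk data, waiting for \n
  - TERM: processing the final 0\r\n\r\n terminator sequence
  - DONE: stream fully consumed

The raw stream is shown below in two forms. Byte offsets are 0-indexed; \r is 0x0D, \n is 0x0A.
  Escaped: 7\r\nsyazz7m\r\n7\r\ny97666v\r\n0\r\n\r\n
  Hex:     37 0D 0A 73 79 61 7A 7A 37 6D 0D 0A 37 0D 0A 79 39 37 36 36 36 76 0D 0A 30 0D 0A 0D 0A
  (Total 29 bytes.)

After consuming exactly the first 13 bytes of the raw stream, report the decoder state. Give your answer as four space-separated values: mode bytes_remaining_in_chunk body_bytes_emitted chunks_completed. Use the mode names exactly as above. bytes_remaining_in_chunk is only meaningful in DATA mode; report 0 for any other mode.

Byte 0 = '7': mode=SIZE remaining=0 emitted=0 chunks_done=0
Byte 1 = 0x0D: mode=SIZE_CR remaining=0 emitted=0 chunks_done=0
Byte 2 = 0x0A: mode=DATA remaining=7 emitted=0 chunks_done=0
Byte 3 = 's': mode=DATA remaining=6 emitted=1 chunks_done=0
Byte 4 = 'y': mode=DATA remaining=5 emitted=2 chunks_done=0
Byte 5 = 'a': mode=DATA remaining=4 emitted=3 chunks_done=0
Byte 6 = 'z': mode=DATA remaining=3 emitted=4 chunks_done=0
Byte 7 = 'z': mode=DATA remaining=2 emitted=5 chunks_done=0
Byte 8 = '7': mode=DATA remaining=1 emitted=6 chunks_done=0
Byte 9 = 'm': mode=DATA_DONE remaining=0 emitted=7 chunks_done=0
Byte 10 = 0x0D: mode=DATA_CR remaining=0 emitted=7 chunks_done=0
Byte 11 = 0x0A: mode=SIZE remaining=0 emitted=7 chunks_done=1
Byte 12 = '7': mode=SIZE remaining=0 emitted=7 chunks_done=1

Answer: SIZE 0 7 1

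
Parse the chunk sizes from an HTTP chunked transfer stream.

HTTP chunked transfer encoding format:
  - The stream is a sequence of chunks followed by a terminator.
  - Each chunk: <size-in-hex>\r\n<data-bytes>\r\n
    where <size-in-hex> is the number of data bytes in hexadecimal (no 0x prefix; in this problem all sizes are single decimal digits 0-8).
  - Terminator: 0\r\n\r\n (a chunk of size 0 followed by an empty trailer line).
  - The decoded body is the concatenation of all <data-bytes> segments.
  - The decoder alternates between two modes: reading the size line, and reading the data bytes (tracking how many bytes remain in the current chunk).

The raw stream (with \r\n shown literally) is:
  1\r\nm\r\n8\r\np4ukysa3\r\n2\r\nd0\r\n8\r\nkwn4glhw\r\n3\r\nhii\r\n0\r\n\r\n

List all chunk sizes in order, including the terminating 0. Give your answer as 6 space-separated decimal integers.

Chunk 1: stream[0..1]='1' size=0x1=1, data at stream[3..4]='m' -> body[0..1], body so far='m'
Chunk 2: stream[6..7]='8' size=0x8=8, data at stream[9..17]='p4ukysa3' -> body[1..9], body so far='mp4ukysa3'
Chunk 3: stream[19..20]='2' size=0x2=2, data at stream[22..24]='d0' -> body[9..11], body so far='mp4ukysa3d0'
Chunk 4: stream[26..27]='8' size=0x8=8, data at stream[29..37]='kwn4glhw' -> body[11..19], body so far='mp4ukysa3d0kwn4glhw'
Chunk 5: stream[39..40]='3' size=0x3=3, data at stream[42..45]='hii' -> body[19..22], body so far='mp4ukysa3d0kwn4glhwhii'
Chunk 6: stream[47..48]='0' size=0 (terminator). Final body='mp4ukysa3d0kwn4glhwhii' (22 bytes)

Answer: 1 8 2 8 3 0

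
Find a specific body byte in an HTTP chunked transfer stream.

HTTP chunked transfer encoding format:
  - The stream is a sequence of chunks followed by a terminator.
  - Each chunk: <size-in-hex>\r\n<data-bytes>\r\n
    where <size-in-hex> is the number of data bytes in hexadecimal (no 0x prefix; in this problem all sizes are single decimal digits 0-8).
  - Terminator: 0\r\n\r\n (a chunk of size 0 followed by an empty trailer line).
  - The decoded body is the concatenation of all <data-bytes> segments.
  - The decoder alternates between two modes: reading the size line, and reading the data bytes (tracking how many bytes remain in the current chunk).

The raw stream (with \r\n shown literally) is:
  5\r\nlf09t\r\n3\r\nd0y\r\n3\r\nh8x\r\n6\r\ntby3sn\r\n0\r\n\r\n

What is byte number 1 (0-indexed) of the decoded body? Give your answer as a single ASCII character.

Answer: f

Derivation:
Chunk 1: stream[0..1]='5' size=0x5=5, data at stream[3..8]='lf09t' -> body[0..5], body so far='lf09t'
Chunk 2: stream[10..11]='3' size=0x3=3, data at stream[13..16]='d0y' -> body[5..8], body so far='lf09td0y'
Chunk 3: stream[18..19]='3' size=0x3=3, data at stream[21..24]='h8x' -> body[8..11], body so far='lf09td0yh8x'
Chunk 4: stream[26..27]='6' size=0x6=6, data at stream[29..35]='tby3sn' -> body[11..17], body so far='lf09td0yh8xtby3sn'
Chunk 5: stream[37..38]='0' size=0 (terminator). Final body='lf09td0yh8xtby3sn' (17 bytes)
Body byte 1 = 'f'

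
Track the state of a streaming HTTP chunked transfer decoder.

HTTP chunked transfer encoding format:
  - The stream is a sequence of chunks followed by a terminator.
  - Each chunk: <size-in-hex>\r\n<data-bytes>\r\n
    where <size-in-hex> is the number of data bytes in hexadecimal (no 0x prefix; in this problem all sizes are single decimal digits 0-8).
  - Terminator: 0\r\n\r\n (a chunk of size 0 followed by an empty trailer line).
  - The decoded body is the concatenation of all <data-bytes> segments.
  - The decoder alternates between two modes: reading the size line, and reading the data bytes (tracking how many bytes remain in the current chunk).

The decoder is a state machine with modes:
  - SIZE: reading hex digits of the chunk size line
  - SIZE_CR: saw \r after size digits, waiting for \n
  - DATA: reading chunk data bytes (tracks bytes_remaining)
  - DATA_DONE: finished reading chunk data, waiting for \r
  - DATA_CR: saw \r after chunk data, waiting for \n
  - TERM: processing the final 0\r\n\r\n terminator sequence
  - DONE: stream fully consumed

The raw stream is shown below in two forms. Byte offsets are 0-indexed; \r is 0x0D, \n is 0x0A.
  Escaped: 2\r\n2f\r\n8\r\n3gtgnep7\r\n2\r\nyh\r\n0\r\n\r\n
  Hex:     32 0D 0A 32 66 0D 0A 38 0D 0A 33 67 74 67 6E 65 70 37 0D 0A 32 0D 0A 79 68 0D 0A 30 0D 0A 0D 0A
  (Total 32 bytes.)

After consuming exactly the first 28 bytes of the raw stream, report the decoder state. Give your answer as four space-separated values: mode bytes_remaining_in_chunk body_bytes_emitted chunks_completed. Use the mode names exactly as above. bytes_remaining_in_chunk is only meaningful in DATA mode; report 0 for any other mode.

Byte 0 = '2': mode=SIZE remaining=0 emitted=0 chunks_done=0
Byte 1 = 0x0D: mode=SIZE_CR remaining=0 emitted=0 chunks_done=0
Byte 2 = 0x0A: mode=DATA remaining=2 emitted=0 chunks_done=0
Byte 3 = '2': mode=DATA remaining=1 emitted=1 chunks_done=0
Byte 4 = 'f': mode=DATA_DONE remaining=0 emitted=2 chunks_done=0
Byte 5 = 0x0D: mode=DATA_CR remaining=0 emitted=2 chunks_done=0
Byte 6 = 0x0A: mode=SIZE remaining=0 emitted=2 chunks_done=1
Byte 7 = '8': mode=SIZE remaining=0 emitted=2 chunks_done=1
Byte 8 = 0x0D: mode=SIZE_CR remaining=0 emitted=2 chunks_done=1
Byte 9 = 0x0A: mode=DATA remaining=8 emitted=2 chunks_done=1
Byte 10 = '3': mode=DATA remaining=7 emitted=3 chunks_done=1
Byte 11 = 'g': mode=DATA remaining=6 emitted=4 chunks_done=1
Byte 12 = 't': mode=DATA remaining=5 emitted=5 chunks_done=1
Byte 13 = 'g': mode=DATA remaining=4 emitted=6 chunks_done=1
Byte 14 = 'n': mode=DATA remaining=3 emitted=7 chunks_done=1
Byte 15 = 'e': mode=DATA remaining=2 emitted=8 chunks_done=1
Byte 16 = 'p': mode=DATA remaining=1 emitted=9 chunks_done=1
Byte 17 = '7': mode=DATA_DONE remaining=0 emitted=10 chunks_done=1
Byte 18 = 0x0D: mode=DATA_CR remaining=0 emitted=10 chunks_done=1
Byte 19 = 0x0A: mode=SIZE remaining=0 emitted=10 chunks_done=2
Byte 20 = '2': mode=SIZE remaining=0 emitted=10 chunks_done=2
Byte 21 = 0x0D: mode=SIZE_CR remaining=0 emitted=10 chunks_done=2
Byte 22 = 0x0A: mode=DATA remaining=2 emitted=10 chunks_done=2
Byte 23 = 'y': mode=DATA remaining=1 emitted=11 chunks_done=2
Byte 24 = 'h': mode=DATA_DONE remaining=0 emitted=12 chunks_done=2
Byte 25 = 0x0D: mode=DATA_CR remaining=0 emitted=12 chunks_done=2
Byte 26 = 0x0A: mode=SIZE remaining=0 emitted=12 chunks_done=3
Byte 27 = '0': mode=SIZE remaining=0 emitted=12 chunks_done=3

Answer: SIZE 0 12 3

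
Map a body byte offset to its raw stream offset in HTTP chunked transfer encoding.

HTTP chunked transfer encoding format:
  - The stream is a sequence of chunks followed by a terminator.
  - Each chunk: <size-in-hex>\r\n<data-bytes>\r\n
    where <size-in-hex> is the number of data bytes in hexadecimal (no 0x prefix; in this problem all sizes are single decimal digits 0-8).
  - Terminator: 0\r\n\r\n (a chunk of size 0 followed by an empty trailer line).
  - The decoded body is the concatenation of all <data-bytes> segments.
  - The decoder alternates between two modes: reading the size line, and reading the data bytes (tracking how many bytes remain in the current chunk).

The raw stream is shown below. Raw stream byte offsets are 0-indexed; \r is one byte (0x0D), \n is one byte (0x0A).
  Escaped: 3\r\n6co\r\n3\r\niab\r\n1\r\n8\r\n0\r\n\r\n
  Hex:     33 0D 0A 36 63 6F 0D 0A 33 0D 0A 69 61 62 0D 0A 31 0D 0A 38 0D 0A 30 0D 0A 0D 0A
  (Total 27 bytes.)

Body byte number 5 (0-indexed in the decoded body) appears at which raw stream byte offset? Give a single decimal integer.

Answer: 13

Derivation:
Chunk 1: stream[0..1]='3' size=0x3=3, data at stream[3..6]='6co' -> body[0..3], body so far='6co'
Chunk 2: stream[8..9]='3' size=0x3=3, data at stream[11..14]='iab' -> body[3..6], body so far='6coiab'
Chunk 3: stream[16..17]='1' size=0x1=1, data at stream[19..20]='8' -> body[6..7], body so far='6coiab8'
Chunk 4: stream[22..23]='0' size=0 (terminator). Final body='6coiab8' (7 bytes)
Body byte 5 at stream offset 13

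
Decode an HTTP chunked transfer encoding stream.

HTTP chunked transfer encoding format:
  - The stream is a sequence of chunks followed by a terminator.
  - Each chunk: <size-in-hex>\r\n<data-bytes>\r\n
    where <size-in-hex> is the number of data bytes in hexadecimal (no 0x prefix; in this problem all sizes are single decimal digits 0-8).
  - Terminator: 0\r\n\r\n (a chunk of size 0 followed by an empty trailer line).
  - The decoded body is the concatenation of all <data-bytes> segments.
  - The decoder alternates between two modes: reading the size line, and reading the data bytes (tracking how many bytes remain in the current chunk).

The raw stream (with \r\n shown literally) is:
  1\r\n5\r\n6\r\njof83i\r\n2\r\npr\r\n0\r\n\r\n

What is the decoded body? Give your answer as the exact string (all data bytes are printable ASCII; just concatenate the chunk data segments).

Chunk 1: stream[0..1]='1' size=0x1=1, data at stream[3..4]='5' -> body[0..1], body so far='5'
Chunk 2: stream[6..7]='6' size=0x6=6, data at stream[9..15]='jof83i' -> body[1..7], body so far='5jof83i'
Chunk 3: stream[17..18]='2' size=0x2=2, data at stream[20..22]='pr' -> body[7..9], body so far='5jof83ipr'
Chunk 4: stream[24..25]='0' size=0 (terminator). Final body='5jof83ipr' (9 bytes)

Answer: 5jof83ipr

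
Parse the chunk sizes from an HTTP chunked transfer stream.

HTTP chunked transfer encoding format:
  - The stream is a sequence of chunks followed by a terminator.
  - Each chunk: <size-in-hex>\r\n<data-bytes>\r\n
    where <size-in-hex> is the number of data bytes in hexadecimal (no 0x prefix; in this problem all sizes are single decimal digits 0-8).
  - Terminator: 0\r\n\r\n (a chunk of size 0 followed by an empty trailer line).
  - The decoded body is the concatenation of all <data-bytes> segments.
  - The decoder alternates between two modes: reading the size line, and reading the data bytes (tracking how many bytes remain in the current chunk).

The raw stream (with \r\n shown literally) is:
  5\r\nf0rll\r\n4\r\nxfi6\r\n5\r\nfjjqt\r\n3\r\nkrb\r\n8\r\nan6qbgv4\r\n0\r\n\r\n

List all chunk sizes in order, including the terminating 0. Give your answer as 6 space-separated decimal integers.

Answer: 5 4 5 3 8 0

Derivation:
Chunk 1: stream[0..1]='5' size=0x5=5, data at stream[3..8]='f0rll' -> body[0..5], body so far='f0rll'
Chunk 2: stream[10..11]='4' size=0x4=4, data at stream[13..17]='xfi6' -> body[5..9], body so far='f0rllxfi6'
Chunk 3: stream[19..20]='5' size=0x5=5, data at stream[22..27]='fjjqt' -> body[9..14], body so far='f0rllxfi6fjjqt'
Chunk 4: stream[29..30]='3' size=0x3=3, data at stream[32..35]='krb' -> body[14..17], body so far='f0rllxfi6fjjqtkrb'
Chunk 5: stream[37..38]='8' size=0x8=8, data at stream[40..48]='an6qbgv4' -> body[17..25], body so far='f0rllxfi6fjjqtkrban6qbgv4'
Chunk 6: stream[50..51]='0' size=0 (terminator). Final body='f0rllxfi6fjjqtkrban6qbgv4' (25 bytes)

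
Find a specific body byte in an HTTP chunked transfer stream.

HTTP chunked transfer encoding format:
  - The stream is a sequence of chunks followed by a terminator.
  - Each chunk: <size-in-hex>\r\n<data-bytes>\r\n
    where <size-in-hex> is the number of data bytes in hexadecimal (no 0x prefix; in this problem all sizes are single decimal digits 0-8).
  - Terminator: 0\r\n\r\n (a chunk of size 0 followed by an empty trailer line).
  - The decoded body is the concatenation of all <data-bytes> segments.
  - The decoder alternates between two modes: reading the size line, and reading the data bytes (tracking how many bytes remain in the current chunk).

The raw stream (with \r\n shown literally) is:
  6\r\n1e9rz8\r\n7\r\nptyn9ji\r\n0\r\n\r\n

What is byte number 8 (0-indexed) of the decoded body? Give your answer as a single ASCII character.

Answer: y

Derivation:
Chunk 1: stream[0..1]='6' size=0x6=6, data at stream[3..9]='1e9rz8' -> body[0..6], body so far='1e9rz8'
Chunk 2: stream[11..12]='7' size=0x7=7, data at stream[14..21]='ptyn9ji' -> body[6..13], body so far='1e9rz8ptyn9ji'
Chunk 3: stream[23..24]='0' size=0 (terminator). Final body='1e9rz8ptyn9ji' (13 bytes)
Body byte 8 = 'y'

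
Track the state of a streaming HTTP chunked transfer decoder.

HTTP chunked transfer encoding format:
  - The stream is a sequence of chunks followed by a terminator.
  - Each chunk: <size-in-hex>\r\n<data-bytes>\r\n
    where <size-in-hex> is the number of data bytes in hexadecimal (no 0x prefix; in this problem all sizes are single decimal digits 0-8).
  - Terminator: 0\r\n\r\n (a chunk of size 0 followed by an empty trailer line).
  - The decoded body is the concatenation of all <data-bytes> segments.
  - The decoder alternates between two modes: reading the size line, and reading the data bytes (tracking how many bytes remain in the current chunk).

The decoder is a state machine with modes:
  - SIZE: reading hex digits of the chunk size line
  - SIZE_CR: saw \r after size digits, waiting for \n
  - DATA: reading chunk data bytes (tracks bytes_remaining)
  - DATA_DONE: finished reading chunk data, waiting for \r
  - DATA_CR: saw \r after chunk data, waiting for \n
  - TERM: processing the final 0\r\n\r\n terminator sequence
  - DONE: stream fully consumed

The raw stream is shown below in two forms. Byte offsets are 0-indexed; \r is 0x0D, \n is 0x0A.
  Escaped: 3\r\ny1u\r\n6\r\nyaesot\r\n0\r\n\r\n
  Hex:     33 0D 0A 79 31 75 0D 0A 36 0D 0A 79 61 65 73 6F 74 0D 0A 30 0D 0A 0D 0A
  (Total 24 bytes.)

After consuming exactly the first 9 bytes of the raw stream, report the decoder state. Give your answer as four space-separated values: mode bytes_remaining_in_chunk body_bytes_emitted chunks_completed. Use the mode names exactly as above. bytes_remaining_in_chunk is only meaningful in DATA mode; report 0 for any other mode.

Answer: SIZE 0 3 1

Derivation:
Byte 0 = '3': mode=SIZE remaining=0 emitted=0 chunks_done=0
Byte 1 = 0x0D: mode=SIZE_CR remaining=0 emitted=0 chunks_done=0
Byte 2 = 0x0A: mode=DATA remaining=3 emitted=0 chunks_done=0
Byte 3 = 'y': mode=DATA remaining=2 emitted=1 chunks_done=0
Byte 4 = '1': mode=DATA remaining=1 emitted=2 chunks_done=0
Byte 5 = 'u': mode=DATA_DONE remaining=0 emitted=3 chunks_done=0
Byte 6 = 0x0D: mode=DATA_CR remaining=0 emitted=3 chunks_done=0
Byte 7 = 0x0A: mode=SIZE remaining=0 emitted=3 chunks_done=1
Byte 8 = '6': mode=SIZE remaining=0 emitted=3 chunks_done=1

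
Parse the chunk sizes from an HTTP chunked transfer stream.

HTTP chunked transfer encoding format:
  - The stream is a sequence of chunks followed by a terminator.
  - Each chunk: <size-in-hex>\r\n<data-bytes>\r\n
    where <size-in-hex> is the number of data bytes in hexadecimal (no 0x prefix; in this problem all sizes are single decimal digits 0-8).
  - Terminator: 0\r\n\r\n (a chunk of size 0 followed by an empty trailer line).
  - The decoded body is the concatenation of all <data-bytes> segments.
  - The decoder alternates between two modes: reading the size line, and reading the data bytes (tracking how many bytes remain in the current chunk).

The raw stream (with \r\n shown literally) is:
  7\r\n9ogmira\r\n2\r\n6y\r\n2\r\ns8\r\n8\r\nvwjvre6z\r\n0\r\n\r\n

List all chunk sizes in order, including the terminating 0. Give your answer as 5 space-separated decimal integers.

Answer: 7 2 2 8 0

Derivation:
Chunk 1: stream[0..1]='7' size=0x7=7, data at stream[3..10]='9ogmira' -> body[0..7], body so far='9ogmira'
Chunk 2: stream[12..13]='2' size=0x2=2, data at stream[15..17]='6y' -> body[7..9], body so far='9ogmira6y'
Chunk 3: stream[19..20]='2' size=0x2=2, data at stream[22..24]='s8' -> body[9..11], body so far='9ogmira6ys8'
Chunk 4: stream[26..27]='8' size=0x8=8, data at stream[29..37]='vwjvre6z' -> body[11..19], body so far='9ogmira6ys8vwjvre6z'
Chunk 5: stream[39..40]='0' size=0 (terminator). Final body='9ogmira6ys8vwjvre6z' (19 bytes)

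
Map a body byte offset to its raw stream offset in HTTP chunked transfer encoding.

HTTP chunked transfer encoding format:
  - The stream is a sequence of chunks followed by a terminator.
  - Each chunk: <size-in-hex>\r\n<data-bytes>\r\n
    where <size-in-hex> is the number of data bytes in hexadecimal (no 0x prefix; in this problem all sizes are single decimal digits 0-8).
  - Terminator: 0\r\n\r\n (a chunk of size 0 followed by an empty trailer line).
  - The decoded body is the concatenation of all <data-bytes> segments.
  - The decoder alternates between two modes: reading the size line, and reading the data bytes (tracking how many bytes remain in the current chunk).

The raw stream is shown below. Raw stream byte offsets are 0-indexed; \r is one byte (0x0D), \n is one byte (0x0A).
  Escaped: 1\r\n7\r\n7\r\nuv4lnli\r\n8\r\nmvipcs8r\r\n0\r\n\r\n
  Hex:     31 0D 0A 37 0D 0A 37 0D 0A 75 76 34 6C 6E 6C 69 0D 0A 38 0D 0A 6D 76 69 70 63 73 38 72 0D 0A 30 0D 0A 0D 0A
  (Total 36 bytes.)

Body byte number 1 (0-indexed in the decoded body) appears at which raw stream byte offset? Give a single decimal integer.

Chunk 1: stream[0..1]='1' size=0x1=1, data at stream[3..4]='7' -> body[0..1], body so far='7'
Chunk 2: stream[6..7]='7' size=0x7=7, data at stream[9..16]='uv4lnli' -> body[1..8], body so far='7uv4lnli'
Chunk 3: stream[18..19]='8' size=0x8=8, data at stream[21..29]='mvipcs8r' -> body[8..16], body so far='7uv4lnlimvipcs8r'
Chunk 4: stream[31..32]='0' size=0 (terminator). Final body='7uv4lnlimvipcs8r' (16 bytes)
Body byte 1 at stream offset 9

Answer: 9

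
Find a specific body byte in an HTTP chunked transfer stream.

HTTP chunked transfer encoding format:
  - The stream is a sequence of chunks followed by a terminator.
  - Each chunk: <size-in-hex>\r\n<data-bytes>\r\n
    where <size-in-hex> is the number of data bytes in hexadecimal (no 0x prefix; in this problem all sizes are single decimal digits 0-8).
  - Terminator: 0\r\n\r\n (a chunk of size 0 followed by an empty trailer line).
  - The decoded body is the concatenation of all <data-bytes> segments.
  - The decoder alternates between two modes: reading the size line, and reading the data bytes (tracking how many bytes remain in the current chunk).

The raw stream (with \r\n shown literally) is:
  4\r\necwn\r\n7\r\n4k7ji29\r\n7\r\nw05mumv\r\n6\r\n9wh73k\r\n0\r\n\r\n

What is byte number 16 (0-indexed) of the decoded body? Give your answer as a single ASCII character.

Chunk 1: stream[0..1]='4' size=0x4=4, data at stream[3..7]='ecwn' -> body[0..4], body so far='ecwn'
Chunk 2: stream[9..10]='7' size=0x7=7, data at stream[12..19]='4k7ji29' -> body[4..11], body so far='ecwn4k7ji29'
Chunk 3: stream[21..22]='7' size=0x7=7, data at stream[24..31]='w05mumv' -> body[11..18], body so far='ecwn4k7ji29w05mumv'
Chunk 4: stream[33..34]='6' size=0x6=6, data at stream[36..42]='9wh73k' -> body[18..24], body so far='ecwn4k7ji29w05mumv9wh73k'
Chunk 5: stream[44..45]='0' size=0 (terminator). Final body='ecwn4k7ji29w05mumv9wh73k' (24 bytes)
Body byte 16 = 'm'

Answer: m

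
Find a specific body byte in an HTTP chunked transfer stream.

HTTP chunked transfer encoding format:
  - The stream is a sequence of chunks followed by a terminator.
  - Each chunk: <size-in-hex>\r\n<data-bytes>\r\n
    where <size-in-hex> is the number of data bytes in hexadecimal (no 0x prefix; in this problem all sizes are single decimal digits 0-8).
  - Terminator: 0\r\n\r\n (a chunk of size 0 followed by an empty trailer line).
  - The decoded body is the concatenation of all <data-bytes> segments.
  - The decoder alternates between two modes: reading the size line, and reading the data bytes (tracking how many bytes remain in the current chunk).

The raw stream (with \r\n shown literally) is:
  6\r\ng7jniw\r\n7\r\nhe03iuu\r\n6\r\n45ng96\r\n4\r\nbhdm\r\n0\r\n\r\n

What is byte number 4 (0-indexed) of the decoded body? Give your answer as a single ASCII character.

Answer: i

Derivation:
Chunk 1: stream[0..1]='6' size=0x6=6, data at stream[3..9]='g7jniw' -> body[0..6], body so far='g7jniw'
Chunk 2: stream[11..12]='7' size=0x7=7, data at stream[14..21]='he03iuu' -> body[6..13], body so far='g7jniwhe03iuu'
Chunk 3: stream[23..24]='6' size=0x6=6, data at stream[26..32]='45ng96' -> body[13..19], body so far='g7jniwhe03iuu45ng96'
Chunk 4: stream[34..35]='4' size=0x4=4, data at stream[37..41]='bhdm' -> body[19..23], body so far='g7jniwhe03iuu45ng96bhdm'
Chunk 5: stream[43..44]='0' size=0 (terminator). Final body='g7jniwhe03iuu45ng96bhdm' (23 bytes)
Body byte 4 = 'i'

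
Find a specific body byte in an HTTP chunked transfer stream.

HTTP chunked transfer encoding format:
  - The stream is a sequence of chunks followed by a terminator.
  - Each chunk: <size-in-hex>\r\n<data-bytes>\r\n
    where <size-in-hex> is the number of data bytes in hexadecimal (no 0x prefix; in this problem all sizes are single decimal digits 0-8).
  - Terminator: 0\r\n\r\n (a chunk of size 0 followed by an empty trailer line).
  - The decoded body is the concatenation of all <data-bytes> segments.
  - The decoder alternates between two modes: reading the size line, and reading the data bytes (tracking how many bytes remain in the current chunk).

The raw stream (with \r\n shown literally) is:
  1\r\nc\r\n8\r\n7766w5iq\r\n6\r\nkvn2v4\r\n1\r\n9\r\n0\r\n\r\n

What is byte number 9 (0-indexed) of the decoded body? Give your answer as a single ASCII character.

Chunk 1: stream[0..1]='1' size=0x1=1, data at stream[3..4]='c' -> body[0..1], body so far='c'
Chunk 2: stream[6..7]='8' size=0x8=8, data at stream[9..17]='7766w5iq' -> body[1..9], body so far='c7766w5iq'
Chunk 3: stream[19..20]='6' size=0x6=6, data at stream[22..28]='kvn2v4' -> body[9..15], body so far='c7766w5iqkvn2v4'
Chunk 4: stream[30..31]='1' size=0x1=1, data at stream[33..34]='9' -> body[15..16], body so far='c7766w5iqkvn2v49'
Chunk 5: stream[36..37]='0' size=0 (terminator). Final body='c7766w5iqkvn2v49' (16 bytes)
Body byte 9 = 'k'

Answer: k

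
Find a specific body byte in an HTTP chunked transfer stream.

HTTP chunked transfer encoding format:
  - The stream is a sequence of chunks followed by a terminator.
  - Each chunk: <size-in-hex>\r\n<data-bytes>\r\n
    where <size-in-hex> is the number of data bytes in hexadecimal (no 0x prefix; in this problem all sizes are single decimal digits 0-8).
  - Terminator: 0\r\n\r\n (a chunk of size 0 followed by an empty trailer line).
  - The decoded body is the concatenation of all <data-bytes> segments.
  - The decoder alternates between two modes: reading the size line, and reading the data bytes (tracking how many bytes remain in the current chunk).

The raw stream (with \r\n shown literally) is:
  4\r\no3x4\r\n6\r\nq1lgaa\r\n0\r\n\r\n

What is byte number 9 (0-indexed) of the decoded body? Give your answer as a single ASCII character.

Chunk 1: stream[0..1]='4' size=0x4=4, data at stream[3..7]='o3x4' -> body[0..4], body so far='o3x4'
Chunk 2: stream[9..10]='6' size=0x6=6, data at stream[12..18]='q1lgaa' -> body[4..10], body so far='o3x4q1lgaa'
Chunk 3: stream[20..21]='0' size=0 (terminator). Final body='o3x4q1lgaa' (10 bytes)
Body byte 9 = 'a'

Answer: a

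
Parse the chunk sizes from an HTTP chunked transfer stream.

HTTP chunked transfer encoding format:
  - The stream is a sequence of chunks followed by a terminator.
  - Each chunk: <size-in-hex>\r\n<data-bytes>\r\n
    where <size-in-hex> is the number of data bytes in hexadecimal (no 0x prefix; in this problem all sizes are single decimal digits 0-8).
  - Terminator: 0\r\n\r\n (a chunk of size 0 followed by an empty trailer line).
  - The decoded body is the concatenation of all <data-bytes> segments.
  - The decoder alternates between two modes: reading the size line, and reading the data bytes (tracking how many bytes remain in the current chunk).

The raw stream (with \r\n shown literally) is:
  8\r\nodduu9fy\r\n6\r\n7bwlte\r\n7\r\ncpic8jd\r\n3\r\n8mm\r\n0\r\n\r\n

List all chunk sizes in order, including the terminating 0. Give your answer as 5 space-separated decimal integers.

Chunk 1: stream[0..1]='8' size=0x8=8, data at stream[3..11]='odduu9fy' -> body[0..8], body so far='odduu9fy'
Chunk 2: stream[13..14]='6' size=0x6=6, data at stream[16..22]='7bwlte' -> body[8..14], body so far='odduu9fy7bwlte'
Chunk 3: stream[24..25]='7' size=0x7=7, data at stream[27..34]='cpic8jd' -> body[14..21], body so far='odduu9fy7bwltecpic8jd'
Chunk 4: stream[36..37]='3' size=0x3=3, data at stream[39..42]='8mm' -> body[21..24], body so far='odduu9fy7bwltecpic8jd8mm'
Chunk 5: stream[44..45]='0' size=0 (terminator). Final body='odduu9fy7bwltecpic8jd8mm' (24 bytes)

Answer: 8 6 7 3 0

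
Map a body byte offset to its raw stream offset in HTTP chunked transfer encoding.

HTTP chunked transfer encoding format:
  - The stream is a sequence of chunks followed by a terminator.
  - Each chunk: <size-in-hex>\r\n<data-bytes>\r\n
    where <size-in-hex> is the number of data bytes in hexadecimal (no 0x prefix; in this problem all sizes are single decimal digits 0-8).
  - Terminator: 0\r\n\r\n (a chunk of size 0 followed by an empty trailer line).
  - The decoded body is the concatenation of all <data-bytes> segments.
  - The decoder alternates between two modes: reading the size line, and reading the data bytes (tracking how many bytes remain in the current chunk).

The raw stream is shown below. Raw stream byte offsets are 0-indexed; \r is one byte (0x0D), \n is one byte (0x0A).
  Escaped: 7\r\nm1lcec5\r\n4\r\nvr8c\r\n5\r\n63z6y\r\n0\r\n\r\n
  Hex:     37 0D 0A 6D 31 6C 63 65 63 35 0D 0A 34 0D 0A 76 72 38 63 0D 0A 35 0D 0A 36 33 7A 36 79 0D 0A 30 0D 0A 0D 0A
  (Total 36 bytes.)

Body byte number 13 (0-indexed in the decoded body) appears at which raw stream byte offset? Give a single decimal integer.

Answer: 26

Derivation:
Chunk 1: stream[0..1]='7' size=0x7=7, data at stream[3..10]='m1lcec5' -> body[0..7], body so far='m1lcec5'
Chunk 2: stream[12..13]='4' size=0x4=4, data at stream[15..19]='vr8c' -> body[7..11], body so far='m1lcec5vr8c'
Chunk 3: stream[21..22]='5' size=0x5=5, data at stream[24..29]='63z6y' -> body[11..16], body so far='m1lcec5vr8c63z6y'
Chunk 4: stream[31..32]='0' size=0 (terminator). Final body='m1lcec5vr8c63z6y' (16 bytes)
Body byte 13 at stream offset 26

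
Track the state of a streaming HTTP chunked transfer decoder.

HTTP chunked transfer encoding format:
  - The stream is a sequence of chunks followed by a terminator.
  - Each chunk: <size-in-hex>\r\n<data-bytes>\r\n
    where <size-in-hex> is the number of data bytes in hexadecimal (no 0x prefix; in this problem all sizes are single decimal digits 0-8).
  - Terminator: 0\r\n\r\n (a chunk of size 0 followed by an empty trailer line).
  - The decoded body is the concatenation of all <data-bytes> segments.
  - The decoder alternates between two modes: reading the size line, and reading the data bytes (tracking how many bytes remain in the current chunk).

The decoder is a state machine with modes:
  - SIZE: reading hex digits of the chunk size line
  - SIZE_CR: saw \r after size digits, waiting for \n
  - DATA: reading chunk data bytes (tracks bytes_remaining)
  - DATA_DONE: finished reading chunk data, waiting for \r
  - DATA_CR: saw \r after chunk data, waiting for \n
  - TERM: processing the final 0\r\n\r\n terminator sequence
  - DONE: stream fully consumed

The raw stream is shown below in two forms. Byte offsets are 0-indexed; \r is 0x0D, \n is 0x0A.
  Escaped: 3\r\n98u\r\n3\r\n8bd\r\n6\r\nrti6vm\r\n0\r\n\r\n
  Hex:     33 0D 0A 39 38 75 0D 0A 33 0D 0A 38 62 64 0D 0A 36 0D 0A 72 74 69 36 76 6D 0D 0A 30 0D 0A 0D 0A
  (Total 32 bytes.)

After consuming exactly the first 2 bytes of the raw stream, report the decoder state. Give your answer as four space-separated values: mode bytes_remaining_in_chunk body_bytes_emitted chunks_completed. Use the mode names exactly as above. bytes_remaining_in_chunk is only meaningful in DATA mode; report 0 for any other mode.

Byte 0 = '3': mode=SIZE remaining=0 emitted=0 chunks_done=0
Byte 1 = 0x0D: mode=SIZE_CR remaining=0 emitted=0 chunks_done=0

Answer: SIZE_CR 0 0 0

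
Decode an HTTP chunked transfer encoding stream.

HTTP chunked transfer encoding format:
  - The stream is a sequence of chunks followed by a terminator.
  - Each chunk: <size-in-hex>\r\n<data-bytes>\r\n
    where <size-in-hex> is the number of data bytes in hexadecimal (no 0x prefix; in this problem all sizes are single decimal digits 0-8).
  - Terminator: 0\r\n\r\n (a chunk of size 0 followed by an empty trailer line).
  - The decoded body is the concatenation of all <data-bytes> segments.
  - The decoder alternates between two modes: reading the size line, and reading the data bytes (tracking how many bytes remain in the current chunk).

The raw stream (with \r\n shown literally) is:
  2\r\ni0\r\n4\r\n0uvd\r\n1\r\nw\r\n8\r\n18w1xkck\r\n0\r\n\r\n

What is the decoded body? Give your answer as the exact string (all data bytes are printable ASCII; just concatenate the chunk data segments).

Chunk 1: stream[0..1]='2' size=0x2=2, data at stream[3..5]='i0' -> body[0..2], body so far='i0'
Chunk 2: stream[7..8]='4' size=0x4=4, data at stream[10..14]='0uvd' -> body[2..6], body so far='i00uvd'
Chunk 3: stream[16..17]='1' size=0x1=1, data at stream[19..20]='w' -> body[6..7], body so far='i00uvdw'
Chunk 4: stream[22..23]='8' size=0x8=8, data at stream[25..33]='18w1xkck' -> body[7..15], body so far='i00uvdw18w1xkck'
Chunk 5: stream[35..36]='0' size=0 (terminator). Final body='i00uvdw18w1xkck' (15 bytes)

Answer: i00uvdw18w1xkck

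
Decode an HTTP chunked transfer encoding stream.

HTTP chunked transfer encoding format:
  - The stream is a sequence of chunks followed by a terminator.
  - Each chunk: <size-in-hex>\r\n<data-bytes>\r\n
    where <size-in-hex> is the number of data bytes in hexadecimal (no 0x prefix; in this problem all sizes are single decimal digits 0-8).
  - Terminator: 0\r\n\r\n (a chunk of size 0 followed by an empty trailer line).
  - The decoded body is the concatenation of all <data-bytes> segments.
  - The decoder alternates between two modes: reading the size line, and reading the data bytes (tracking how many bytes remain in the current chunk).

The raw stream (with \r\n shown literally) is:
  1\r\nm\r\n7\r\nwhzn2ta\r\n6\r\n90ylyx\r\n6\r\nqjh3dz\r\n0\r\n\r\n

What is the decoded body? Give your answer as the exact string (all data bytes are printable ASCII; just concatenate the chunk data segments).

Answer: mwhzn2ta90ylyxqjh3dz

Derivation:
Chunk 1: stream[0..1]='1' size=0x1=1, data at stream[3..4]='m' -> body[0..1], body so far='m'
Chunk 2: stream[6..7]='7' size=0x7=7, data at stream[9..16]='whzn2ta' -> body[1..8], body so far='mwhzn2ta'
Chunk 3: stream[18..19]='6' size=0x6=6, data at stream[21..27]='90ylyx' -> body[8..14], body so far='mwhzn2ta90ylyx'
Chunk 4: stream[29..30]='6' size=0x6=6, data at stream[32..38]='qjh3dz' -> body[14..20], body so far='mwhzn2ta90ylyxqjh3dz'
Chunk 5: stream[40..41]='0' size=0 (terminator). Final body='mwhzn2ta90ylyxqjh3dz' (20 bytes)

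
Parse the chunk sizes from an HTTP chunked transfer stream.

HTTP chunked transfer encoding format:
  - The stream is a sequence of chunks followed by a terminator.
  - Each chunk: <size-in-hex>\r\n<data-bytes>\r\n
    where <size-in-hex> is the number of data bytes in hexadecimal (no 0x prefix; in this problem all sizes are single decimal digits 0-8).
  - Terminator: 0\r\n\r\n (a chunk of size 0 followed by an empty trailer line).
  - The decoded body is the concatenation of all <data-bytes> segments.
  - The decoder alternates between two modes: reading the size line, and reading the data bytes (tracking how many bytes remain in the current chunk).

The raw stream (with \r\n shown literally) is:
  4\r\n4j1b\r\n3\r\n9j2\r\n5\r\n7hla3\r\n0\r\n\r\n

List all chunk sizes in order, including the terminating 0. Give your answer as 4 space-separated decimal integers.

Chunk 1: stream[0..1]='4' size=0x4=4, data at stream[3..7]='4j1b' -> body[0..4], body so far='4j1b'
Chunk 2: stream[9..10]='3' size=0x3=3, data at stream[12..15]='9j2' -> body[4..7], body so far='4j1b9j2'
Chunk 3: stream[17..18]='5' size=0x5=5, data at stream[20..25]='7hla3' -> body[7..12], body so far='4j1b9j27hla3'
Chunk 4: stream[27..28]='0' size=0 (terminator). Final body='4j1b9j27hla3' (12 bytes)

Answer: 4 3 5 0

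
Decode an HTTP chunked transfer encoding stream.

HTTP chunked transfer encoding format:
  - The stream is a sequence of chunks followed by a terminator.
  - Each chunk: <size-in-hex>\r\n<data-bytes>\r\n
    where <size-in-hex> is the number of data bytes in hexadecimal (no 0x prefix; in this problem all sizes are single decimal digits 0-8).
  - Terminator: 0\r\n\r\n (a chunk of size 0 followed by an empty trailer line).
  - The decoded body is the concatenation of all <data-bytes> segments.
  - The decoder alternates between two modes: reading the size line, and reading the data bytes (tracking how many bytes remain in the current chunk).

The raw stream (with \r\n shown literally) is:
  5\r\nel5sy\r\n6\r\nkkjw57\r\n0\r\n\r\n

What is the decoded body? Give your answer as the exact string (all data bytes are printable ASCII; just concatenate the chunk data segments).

Chunk 1: stream[0..1]='5' size=0x5=5, data at stream[3..8]='el5sy' -> body[0..5], body so far='el5sy'
Chunk 2: stream[10..11]='6' size=0x6=6, data at stream[13..19]='kkjw57' -> body[5..11], body so far='el5sykkjw57'
Chunk 3: stream[21..22]='0' size=0 (terminator). Final body='el5sykkjw57' (11 bytes)

Answer: el5sykkjw57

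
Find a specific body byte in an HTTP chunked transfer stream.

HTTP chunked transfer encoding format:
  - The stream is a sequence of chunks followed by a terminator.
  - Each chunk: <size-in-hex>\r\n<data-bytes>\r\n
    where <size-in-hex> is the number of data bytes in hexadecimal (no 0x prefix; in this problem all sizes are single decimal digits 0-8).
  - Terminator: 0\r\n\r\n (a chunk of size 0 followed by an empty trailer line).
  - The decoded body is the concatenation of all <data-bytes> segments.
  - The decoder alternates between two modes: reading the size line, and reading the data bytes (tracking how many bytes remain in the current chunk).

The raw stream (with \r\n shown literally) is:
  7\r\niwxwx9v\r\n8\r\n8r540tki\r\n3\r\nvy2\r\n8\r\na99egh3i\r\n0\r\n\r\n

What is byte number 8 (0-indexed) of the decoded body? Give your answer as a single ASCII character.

Chunk 1: stream[0..1]='7' size=0x7=7, data at stream[3..10]='iwxwx9v' -> body[0..7], body so far='iwxwx9v'
Chunk 2: stream[12..13]='8' size=0x8=8, data at stream[15..23]='8r540tki' -> body[7..15], body so far='iwxwx9v8r540tki'
Chunk 3: stream[25..26]='3' size=0x3=3, data at stream[28..31]='vy2' -> body[15..18], body so far='iwxwx9v8r540tkivy2'
Chunk 4: stream[33..34]='8' size=0x8=8, data at stream[36..44]='a99egh3i' -> body[18..26], body so far='iwxwx9v8r540tkivy2a99egh3i'
Chunk 5: stream[46..47]='0' size=0 (terminator). Final body='iwxwx9v8r540tkivy2a99egh3i' (26 bytes)
Body byte 8 = 'r'

Answer: r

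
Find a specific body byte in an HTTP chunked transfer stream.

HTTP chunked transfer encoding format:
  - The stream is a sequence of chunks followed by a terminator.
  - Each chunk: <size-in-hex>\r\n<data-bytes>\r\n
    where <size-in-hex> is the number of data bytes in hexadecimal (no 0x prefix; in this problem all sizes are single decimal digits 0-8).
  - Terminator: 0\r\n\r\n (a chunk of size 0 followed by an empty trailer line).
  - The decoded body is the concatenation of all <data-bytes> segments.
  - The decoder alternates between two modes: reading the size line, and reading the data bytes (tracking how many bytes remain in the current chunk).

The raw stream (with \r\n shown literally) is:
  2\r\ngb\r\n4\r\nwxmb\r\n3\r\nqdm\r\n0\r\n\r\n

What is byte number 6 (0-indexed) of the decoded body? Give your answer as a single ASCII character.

Answer: q

Derivation:
Chunk 1: stream[0..1]='2' size=0x2=2, data at stream[3..5]='gb' -> body[0..2], body so far='gb'
Chunk 2: stream[7..8]='4' size=0x4=4, data at stream[10..14]='wxmb' -> body[2..6], body so far='gbwxmb'
Chunk 3: stream[16..17]='3' size=0x3=3, data at stream[19..22]='qdm' -> body[6..9], body so far='gbwxmbqdm'
Chunk 4: stream[24..25]='0' size=0 (terminator). Final body='gbwxmbqdm' (9 bytes)
Body byte 6 = 'q'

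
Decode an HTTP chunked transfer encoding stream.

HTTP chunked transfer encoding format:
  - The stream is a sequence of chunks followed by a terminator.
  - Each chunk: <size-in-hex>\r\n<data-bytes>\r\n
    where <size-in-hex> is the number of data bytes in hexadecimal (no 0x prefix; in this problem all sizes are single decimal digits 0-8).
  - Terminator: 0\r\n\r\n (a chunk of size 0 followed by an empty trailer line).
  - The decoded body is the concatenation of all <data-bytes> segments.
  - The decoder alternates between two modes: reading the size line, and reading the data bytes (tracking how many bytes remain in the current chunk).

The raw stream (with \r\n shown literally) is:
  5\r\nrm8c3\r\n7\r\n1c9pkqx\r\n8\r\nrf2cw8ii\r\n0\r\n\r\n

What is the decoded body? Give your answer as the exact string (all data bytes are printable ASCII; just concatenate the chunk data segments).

Answer: rm8c31c9pkqxrf2cw8ii

Derivation:
Chunk 1: stream[0..1]='5' size=0x5=5, data at stream[3..8]='rm8c3' -> body[0..5], body so far='rm8c3'
Chunk 2: stream[10..11]='7' size=0x7=7, data at stream[13..20]='1c9pkqx' -> body[5..12], body so far='rm8c31c9pkqx'
Chunk 3: stream[22..23]='8' size=0x8=8, data at stream[25..33]='rf2cw8ii' -> body[12..20], body so far='rm8c31c9pkqxrf2cw8ii'
Chunk 4: stream[35..36]='0' size=0 (terminator). Final body='rm8c31c9pkqxrf2cw8ii' (20 bytes)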